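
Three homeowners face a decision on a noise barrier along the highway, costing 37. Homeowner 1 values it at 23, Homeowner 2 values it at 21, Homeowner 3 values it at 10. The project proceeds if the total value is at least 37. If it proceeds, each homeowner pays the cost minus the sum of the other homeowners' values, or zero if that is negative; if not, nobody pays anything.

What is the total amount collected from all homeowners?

Total value 54 ≥ cost 37, so it is built.
Homeowner 1: others sum to 31; max(0, 37 - 31) = 6.
Homeowner 2: others sum to 33; max(0, 37 - 33) = 4.
Homeowner 3: others sum to 44; max(0, 37 - 44) = 0.
Total collected = 6 + 4 + 0 = 10.

10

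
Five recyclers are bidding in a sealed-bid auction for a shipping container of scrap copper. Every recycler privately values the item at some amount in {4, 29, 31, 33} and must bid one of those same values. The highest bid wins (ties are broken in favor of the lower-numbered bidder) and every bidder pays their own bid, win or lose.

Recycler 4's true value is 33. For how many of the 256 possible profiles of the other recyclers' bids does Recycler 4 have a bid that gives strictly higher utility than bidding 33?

Others bid (4, 4, 4, 4): truth gives 0; bid 29 gives 4 > 0. Violating.
Others bid (4, 4, 4, 29): truth gives 0; bid 29 gives 4 > 0. Violating.
Others bid (4, 4, 4, 31): truth gives 0; bid 31 gives 2 > 0. Violating.
Others bid (4, 4, 29, 4): truth gives 0; bid 31 gives 2 > 0. Violating.
Others bid (4, 4, 4, 33): truth gives 0; no alternative beats it.
Others bid (4, 4, 29, 33): truth gives 0; no alternative beats it.
(Checking all 256 profiles: 172 have a profitable deviation, 84 do not.)

172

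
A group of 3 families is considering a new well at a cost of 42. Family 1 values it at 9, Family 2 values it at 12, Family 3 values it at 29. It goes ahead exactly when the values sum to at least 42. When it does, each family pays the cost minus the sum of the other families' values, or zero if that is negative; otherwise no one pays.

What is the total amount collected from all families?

Total value 50 ≥ cost 42, so it is built.
Family 1: others sum to 41; max(0, 42 - 41) = 1.
Family 2: others sum to 38; max(0, 42 - 38) = 4.
Family 3: others sum to 21; max(0, 42 - 21) = 21.
Total collected = 1 + 4 + 21 = 26.

26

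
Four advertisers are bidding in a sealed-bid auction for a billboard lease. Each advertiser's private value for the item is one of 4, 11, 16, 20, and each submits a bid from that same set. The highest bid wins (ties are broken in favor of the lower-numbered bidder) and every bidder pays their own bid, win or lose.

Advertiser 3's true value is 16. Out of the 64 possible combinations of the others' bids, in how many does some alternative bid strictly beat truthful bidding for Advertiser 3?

Others bid (4, 4, 4): truth gives 0; bid 11 gives 5 > 0. Violating.
Others bid (4, 4, 11): truth gives 0; bid 11 gives 5 > 0. Violating.
Others bid (4, 4, 20): truth gives -16; bid 4 gives -4 > -16. Violating.
Others bid (4, 11, 20): truth gives -16; bid 4 gives -4 > -16. Violating.
Others bid (4, 4, 16): truth gives 0; no alternative beats it.
Others bid (4, 11, 4): truth gives 0; no alternative beats it.
(Checking all 64 profiles: 54 have a profitable deviation, 10 do not.)

54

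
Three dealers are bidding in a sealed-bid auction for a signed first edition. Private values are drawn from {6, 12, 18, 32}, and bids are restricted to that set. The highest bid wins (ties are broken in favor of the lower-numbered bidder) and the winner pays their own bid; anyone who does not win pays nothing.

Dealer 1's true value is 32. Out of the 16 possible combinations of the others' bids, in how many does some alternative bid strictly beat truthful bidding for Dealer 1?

Others bid (6, 6): truth gives 0; bid 6 gives 26 > 0. Violating.
Others bid (6, 12): truth gives 0; bid 12 gives 20 > 0. Violating.
Others bid (6, 18): truth gives 0; bid 18 gives 14 > 0. Violating.
Others bid (12, 6): truth gives 0; bid 12 gives 20 > 0. Violating.
Others bid (6, 32): truth gives 0; no alternative beats it.
Others bid (12, 32): truth gives 0; no alternative beats it.
(Checking all 16 profiles: 9 have a profitable deviation, 7 do not.)

9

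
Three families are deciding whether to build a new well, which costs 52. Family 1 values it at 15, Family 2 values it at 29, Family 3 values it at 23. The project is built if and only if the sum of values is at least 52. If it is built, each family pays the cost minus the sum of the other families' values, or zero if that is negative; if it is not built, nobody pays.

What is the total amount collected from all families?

Total value 67 ≥ cost 52, so it is built.
Family 1: others sum to 52; max(0, 52 - 52) = 0.
Family 2: others sum to 38; max(0, 52 - 38) = 14.
Family 3: others sum to 44; max(0, 52 - 44) = 8.
Total collected = 0 + 14 + 8 = 22.

22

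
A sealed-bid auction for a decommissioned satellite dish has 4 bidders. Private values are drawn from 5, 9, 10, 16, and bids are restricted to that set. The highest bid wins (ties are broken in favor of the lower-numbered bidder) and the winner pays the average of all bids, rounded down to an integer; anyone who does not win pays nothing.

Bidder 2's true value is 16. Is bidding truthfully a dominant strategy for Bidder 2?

No

Consider the case where Bidder 1 bids 5, Bidder 3 bids 5 and Bidder 4 bids 5.
Truthful bid 16: wins, pays 7, utility 16 - 7 = 9.
Bid 9 instead: wins, pays 6, utility 16 - 6 = 10.
Since 10 > 9, bidding 9 is strictly better here, so truthful bidding is not dominant.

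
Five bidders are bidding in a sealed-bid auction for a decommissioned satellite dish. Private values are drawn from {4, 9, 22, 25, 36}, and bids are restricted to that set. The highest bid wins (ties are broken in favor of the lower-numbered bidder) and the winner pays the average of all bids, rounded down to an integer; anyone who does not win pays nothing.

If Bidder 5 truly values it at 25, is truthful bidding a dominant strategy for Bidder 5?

Consider the case where Bidder 1 bids 4, Bidder 2 bids 4, Bidder 3 bids 4 and Bidder 4 bids 4.
Truthful bid 25: wins, pays 8, utility 25 - 8 = 17.
Bid 9 instead: wins, pays 5, utility 25 - 5 = 20.
Since 20 > 17, bidding 9 is strictly better here, so truthful bidding is not dominant.

No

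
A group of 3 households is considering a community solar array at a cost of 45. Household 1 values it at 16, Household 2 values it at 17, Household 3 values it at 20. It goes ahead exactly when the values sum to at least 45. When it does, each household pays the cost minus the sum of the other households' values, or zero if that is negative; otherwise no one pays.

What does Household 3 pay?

Total value 53 ≥ cost 45, so the project is built.
The other households' values sum to 33.
Cost minus that sum is 45 - 33 = 12.

12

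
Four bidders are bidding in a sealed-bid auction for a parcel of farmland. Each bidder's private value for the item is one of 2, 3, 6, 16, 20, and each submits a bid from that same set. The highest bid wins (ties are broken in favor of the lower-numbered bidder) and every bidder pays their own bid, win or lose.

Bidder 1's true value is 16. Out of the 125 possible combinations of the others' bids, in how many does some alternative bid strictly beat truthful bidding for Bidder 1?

88

Others bid (2, 2, 2): truth gives 0; bid 2 gives 14 > 0. Violating.
Others bid (2, 2, 3): truth gives 0; bid 3 gives 13 > 0. Violating.
Others bid (2, 2, 6): truth gives 0; bid 6 gives 10 > 0. Violating.
Others bid (2, 2, 20): truth gives -16; bid 2 gives -2 > -16. Violating.
Others bid (2, 2, 16): truth gives 0; no alternative beats it.
Others bid (2, 3, 16): truth gives 0; no alternative beats it.
(Checking all 125 profiles: 88 have a profitable deviation, 37 do not.)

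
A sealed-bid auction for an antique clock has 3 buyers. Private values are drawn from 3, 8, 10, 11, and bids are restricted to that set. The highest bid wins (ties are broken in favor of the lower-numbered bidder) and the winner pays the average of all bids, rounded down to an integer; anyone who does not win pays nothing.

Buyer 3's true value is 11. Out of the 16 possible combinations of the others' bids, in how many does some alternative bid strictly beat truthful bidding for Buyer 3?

Others bid (3, 3): truth gives 6; bid 8 gives 7 > 6. Violating.
Others bid (8, 8): truth gives 2; bid 10 gives 3 > 2. Violating.
Others bid (3, 8): truth gives 4; no alternative beats it.
Others bid (3, 10): truth gives 3; no alternative beats it.
(Checking all 16 profiles: 2 have a profitable deviation, 14 do not.)

2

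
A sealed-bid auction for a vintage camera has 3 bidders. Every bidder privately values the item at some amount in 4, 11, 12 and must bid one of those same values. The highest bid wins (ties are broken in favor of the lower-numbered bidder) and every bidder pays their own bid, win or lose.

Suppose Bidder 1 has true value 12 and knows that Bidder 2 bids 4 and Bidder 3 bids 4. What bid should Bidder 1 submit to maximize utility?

4

Bid 4: wins, pays 4, utility 12 - 4 = 8.
Bid 11: wins, pays 11, utility 12 - 11 = 1.
Bid 12: wins, pays 12, utility 12 - 12 = 0.
The best choice is 4 with utility 8.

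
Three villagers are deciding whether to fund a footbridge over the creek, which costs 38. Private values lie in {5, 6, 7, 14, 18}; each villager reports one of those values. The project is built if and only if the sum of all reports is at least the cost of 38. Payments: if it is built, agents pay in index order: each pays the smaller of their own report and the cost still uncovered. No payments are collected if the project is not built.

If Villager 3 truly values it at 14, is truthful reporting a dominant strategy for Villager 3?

Yes

Check each profile of the others' reports and compare truth against every alternative report.
Others report (18, 18): truth gives 12, best alternative gives 12.
Others report (14, 18): truth gives 8, best alternative gives 8.
Others report (18, 14): truth gives 8, best alternative gives 8.
Others report (14, 14): truth gives 4, best alternative gives 4.
Others report (7, 18): truth gives 1, best alternative gives 1.
Others report (18, 7): truth gives 1, best alternative gives 1.
(Remaining 19 profiles checked similarly; truth is weakly best in each.)
In every case the truthful report is at least as good as any alternative, so it is a dominant strategy.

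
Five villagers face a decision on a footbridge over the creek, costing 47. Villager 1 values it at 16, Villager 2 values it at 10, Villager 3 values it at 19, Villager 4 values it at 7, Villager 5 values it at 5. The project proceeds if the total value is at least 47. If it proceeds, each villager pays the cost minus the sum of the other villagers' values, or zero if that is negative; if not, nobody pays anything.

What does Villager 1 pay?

6

Total value 57 ≥ cost 47, so the project is built.
The other villagers' values sum to 41.
Cost minus that sum is 47 - 41 = 6.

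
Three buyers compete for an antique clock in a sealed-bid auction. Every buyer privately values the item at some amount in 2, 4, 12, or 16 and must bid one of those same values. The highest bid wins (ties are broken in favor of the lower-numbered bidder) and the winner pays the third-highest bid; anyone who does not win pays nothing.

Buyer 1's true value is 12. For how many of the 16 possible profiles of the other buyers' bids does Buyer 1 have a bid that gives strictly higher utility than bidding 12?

Others bid (2, 16): truth gives 0; bid 16 gives 10 > 0. Violating.
Others bid (4, 16): truth gives 0; bid 16 gives 8 > 0. Violating.
Others bid (16, 2): truth gives 0; bid 16 gives 10 > 0. Violating.
Others bid (16, 4): truth gives 0; bid 16 gives 8 > 0. Violating.
Others bid (2, 2): truth gives 10; no alternative beats it.
Others bid (2, 4): truth gives 10; no alternative beats it.
(Checking all 16 profiles: 4 have a profitable deviation, 12 do not.)

4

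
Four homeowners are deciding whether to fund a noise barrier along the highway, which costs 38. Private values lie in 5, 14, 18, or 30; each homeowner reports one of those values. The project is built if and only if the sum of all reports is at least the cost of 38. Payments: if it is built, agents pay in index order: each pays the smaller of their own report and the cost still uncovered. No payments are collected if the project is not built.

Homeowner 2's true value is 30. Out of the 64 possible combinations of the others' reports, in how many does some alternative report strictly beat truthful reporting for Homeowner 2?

Others report (5, 5, 14): truth gives 0; report 14 gives 16 > 0. Violating.
Others report (5, 5, 18): truth gives 0; report 14 gives 16 > 0. Violating.
Others report (5, 5, 30): truth gives 0; report 5 gives 25 > 0. Violating.
Others report (5, 14, 5): truth gives 0; report 14 gives 16 > 0. Violating.
Others report (5, 5, 5): truth gives 0; no alternative beats it.
(Checking all 64 profiles: 63 have a profitable deviation, 1 does not.)

63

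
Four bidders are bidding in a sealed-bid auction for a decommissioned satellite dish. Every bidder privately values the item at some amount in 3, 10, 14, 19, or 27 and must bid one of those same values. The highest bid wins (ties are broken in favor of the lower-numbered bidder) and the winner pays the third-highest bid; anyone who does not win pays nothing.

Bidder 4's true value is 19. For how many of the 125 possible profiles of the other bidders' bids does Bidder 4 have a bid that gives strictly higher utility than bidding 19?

27

Others bid (3, 3, 19): truth gives 0; bid 27 gives 16 > 0. Violating.
Others bid (3, 10, 19): truth gives 0; bid 27 gives 9 > 0. Violating.
Others bid (3, 14, 19): truth gives 0; bid 27 gives 5 > 0. Violating.
Others bid (3, 19, 3): truth gives 0; bid 27 gives 16 > 0. Violating.
Others bid (3, 3, 3): truth gives 16; no alternative beats it.
Others bid (3, 3, 10): truth gives 16; no alternative beats it.
(Checking all 125 profiles: 27 have a profitable deviation, 98 do not.)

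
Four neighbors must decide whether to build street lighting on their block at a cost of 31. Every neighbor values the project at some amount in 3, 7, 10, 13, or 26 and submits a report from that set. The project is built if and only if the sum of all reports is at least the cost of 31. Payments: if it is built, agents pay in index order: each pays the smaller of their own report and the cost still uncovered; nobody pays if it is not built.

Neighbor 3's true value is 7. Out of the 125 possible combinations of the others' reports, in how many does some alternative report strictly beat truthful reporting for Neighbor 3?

36

Others report (3, 3, 26): truth gives 0; report 3 gives 4 > 0. Violating.
Others report (3, 7, 26): truth gives 0; report 3 gives 4 > 0. Violating.
Others report (3, 10, 26): truth gives 0; report 3 gives 4 > 0. Violating.
Others report (3, 13, 13): truth gives 0; report 3 gives 4 > 0. Violating.
Others report (3, 3, 3): truth gives 0; no alternative beats it.
Others report (3, 3, 7): truth gives 0; no alternative beats it.
(Checking all 125 profiles: 36 have a profitable deviation, 89 do not.)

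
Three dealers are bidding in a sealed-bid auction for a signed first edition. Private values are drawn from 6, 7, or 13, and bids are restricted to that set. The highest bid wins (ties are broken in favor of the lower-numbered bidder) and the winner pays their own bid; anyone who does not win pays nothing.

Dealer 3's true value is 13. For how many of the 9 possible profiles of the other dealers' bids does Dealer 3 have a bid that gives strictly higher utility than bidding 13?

1

Others bid (6, 6): truth gives 0; bid 7 gives 6 > 0. Violating.
Others bid (6, 7): truth gives 0; no alternative beats it.
Others bid (6, 13): truth gives 0; no alternative beats it.
(Checking all 9 profiles: 1 has a profitable deviation, 8 do not.)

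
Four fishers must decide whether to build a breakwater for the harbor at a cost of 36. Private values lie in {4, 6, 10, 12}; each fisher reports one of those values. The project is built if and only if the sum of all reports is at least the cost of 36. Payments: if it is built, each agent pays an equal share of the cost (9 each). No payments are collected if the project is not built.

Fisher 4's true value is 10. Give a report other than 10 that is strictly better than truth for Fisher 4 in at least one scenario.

12

Suppose Fisher 1 reports 4, Fisher 2 reports 10 and Fisher 3 reports 10.
Report 10: project not built, utility 0.
Report 12: project built, pays 9, utility 10 - 9 = 1.
So reporting 12 beats truth here (1 > 0).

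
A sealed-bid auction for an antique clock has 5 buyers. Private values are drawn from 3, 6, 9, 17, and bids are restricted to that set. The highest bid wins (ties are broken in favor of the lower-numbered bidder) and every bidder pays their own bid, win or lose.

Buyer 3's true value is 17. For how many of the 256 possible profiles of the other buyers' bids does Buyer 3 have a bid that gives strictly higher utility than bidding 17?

148

Others bid (3, 3, 3, 3): truth gives 0; bid 6 gives 11 > 0. Violating.
Others bid (3, 3, 3, 6): truth gives 0; bid 6 gives 11 > 0. Violating.
Others bid (3, 3, 3, 9): truth gives 0; bid 9 gives 8 > 0. Violating.
Others bid (3, 3, 6, 3): truth gives 0; bid 6 gives 11 > 0. Violating.
Others bid (3, 3, 3, 17): truth gives 0; no alternative beats it.
Others bid (3, 3, 6, 17): truth gives 0; no alternative beats it.
(Checking all 256 profiles: 148 have a profitable deviation, 108 do not.)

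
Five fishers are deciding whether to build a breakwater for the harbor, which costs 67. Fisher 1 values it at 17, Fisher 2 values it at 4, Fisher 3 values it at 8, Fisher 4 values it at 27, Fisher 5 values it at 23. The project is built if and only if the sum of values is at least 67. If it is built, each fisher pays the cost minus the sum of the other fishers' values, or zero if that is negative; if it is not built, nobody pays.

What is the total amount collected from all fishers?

Total value 79 ≥ cost 67, so it is built.
Fisher 1: others sum to 62; max(0, 67 - 62) = 5.
Fisher 2: others sum to 75; max(0, 67 - 75) = 0.
Fisher 3: others sum to 71; max(0, 67 - 71) = 0.
Fisher 4: others sum to 52; max(0, 67 - 52) = 15.
Fisher 5: others sum to 56; max(0, 67 - 56) = 11.
Total collected = 5 + 0 + 0 + 15 + 11 = 31.

31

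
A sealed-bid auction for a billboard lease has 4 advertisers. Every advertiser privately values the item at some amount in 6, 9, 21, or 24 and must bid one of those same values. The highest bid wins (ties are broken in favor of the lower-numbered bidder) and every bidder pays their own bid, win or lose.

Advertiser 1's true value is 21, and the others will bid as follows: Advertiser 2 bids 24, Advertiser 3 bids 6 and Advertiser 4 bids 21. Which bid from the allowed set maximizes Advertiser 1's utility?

Bid 6: loses but pays 6, utility -6.
Bid 9: loses but pays 9, utility -9.
Bid 21: loses but pays 21, utility -21.
Bid 24: wins, pays 24, utility 21 - 24 = -3.
The best choice is 24 with utility -3.

24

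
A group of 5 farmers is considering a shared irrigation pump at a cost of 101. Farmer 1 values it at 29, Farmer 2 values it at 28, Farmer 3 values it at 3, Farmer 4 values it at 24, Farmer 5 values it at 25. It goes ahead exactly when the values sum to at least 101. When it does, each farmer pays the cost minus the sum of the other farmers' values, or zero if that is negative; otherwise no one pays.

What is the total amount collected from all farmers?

Total value 109 ≥ cost 101, so it is built.
Farmer 1: others sum to 80; max(0, 101 - 80) = 21.
Farmer 2: others sum to 81; max(0, 101 - 81) = 20.
Farmer 3: others sum to 106; max(0, 101 - 106) = 0.
Farmer 4: others sum to 85; max(0, 101 - 85) = 16.
Farmer 5: others sum to 84; max(0, 101 - 84) = 17.
Total collected = 21 + 20 + 0 + 16 + 17 = 74.

74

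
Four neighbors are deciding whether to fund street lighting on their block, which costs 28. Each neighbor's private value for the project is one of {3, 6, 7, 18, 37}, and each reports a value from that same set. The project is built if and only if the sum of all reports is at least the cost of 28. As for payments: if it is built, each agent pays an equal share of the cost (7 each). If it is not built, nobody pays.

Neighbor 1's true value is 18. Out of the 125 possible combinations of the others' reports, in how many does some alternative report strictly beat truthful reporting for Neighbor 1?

1

Others report (3, 3, 3): truth gives 0; report 37 gives 11 > 0. Violating.
Others report (3, 3, 6): truth gives 11; no alternative beats it.
Others report (3, 3, 7): truth gives 11; no alternative beats it.
(Checking all 125 profiles: 1 has a profitable deviation, 124 do not.)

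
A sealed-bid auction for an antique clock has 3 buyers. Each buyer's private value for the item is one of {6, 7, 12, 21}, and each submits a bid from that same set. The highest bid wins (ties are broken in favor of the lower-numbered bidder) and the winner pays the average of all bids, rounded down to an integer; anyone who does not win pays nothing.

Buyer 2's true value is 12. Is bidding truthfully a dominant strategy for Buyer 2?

Consider the case where Buyer 1 bids 6 and Buyer 3 bids 6.
Truthful bid 12: wins, pays 8, utility 12 - 8 = 4.
Bid 7 instead: wins, pays 6, utility 12 - 6 = 6.
Since 6 > 4, bidding 7 is strictly better here, so truthful bidding is not dominant.

No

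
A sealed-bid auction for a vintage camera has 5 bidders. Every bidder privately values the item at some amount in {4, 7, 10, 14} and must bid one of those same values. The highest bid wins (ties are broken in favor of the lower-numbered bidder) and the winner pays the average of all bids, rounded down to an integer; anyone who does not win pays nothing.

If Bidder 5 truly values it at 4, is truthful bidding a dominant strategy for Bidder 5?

Check each profile of the others' bids and compare truth against every alternative bid.
Others bid (4, 4, 4, 4): truth gives 0, best alternative gives 0.
Others bid (4, 4, 4, 7): truth gives 0, best alternative gives 0.
Others bid (4, 4, 4, 10): truth gives 0, best alternative gives 0.
Others bid (4, 4, 4, 14): truth gives 0, best alternative gives 0.
Others bid (4, 4, 7, 4): truth gives 0, best alternative gives 0.
Others bid (4, 4, 7, 7): truth gives 0, best alternative gives 0.
(Remaining 250 profiles checked similarly; truth is weakly best in each.)
In every case the truthful bid is at least as good as any alternative, so it is a dominant strategy.

Yes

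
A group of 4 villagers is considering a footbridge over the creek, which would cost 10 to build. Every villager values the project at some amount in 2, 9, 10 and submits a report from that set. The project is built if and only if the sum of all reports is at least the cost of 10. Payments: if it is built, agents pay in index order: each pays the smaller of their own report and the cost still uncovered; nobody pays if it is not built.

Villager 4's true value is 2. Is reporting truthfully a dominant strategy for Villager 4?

Check each profile of the others' reports and compare truth against every alternative report.
Others report (2, 2, 2): truth gives 0, best alternative gives -2.
Others report (2, 2, 9): truth gives 2, best alternative gives 2.
Others report (2, 2, 10): truth gives 2, best alternative gives 2.
Others report (2, 9, 2): truth gives 2, best alternative gives 2.
Others report (2, 9, 9): truth gives 2, best alternative gives 2.
Others report (2, 9, 10): truth gives 2, best alternative gives 2.
(Remaining 21 profiles checked similarly; truth is weakly best in each.)
In every case the truthful report is at least as good as any alternative, so it is a dominant strategy.

Yes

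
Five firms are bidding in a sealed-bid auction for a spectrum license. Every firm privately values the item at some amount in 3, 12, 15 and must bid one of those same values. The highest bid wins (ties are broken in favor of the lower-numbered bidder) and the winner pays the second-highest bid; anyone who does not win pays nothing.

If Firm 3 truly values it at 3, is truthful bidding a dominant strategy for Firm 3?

Yes

Check each profile of the others' bids and compare truth against every alternative bid.
Others bid (3, 3, 3, 12): truth gives 0, best alternative gives -9.
Others bid (3, 3, 12, 3): truth gives 0, best alternative gives -9.
Others bid (3, 3, 12, 12): truth gives 0, best alternative gives -9.
Others bid (3, 3, 3, 3): truth gives 0, best alternative gives 0.
Others bid (3, 3, 3, 15): truth gives 0, best alternative gives 0.
Others bid (3, 3, 12, 15): truth gives 0, best alternative gives 0.
(Remaining 75 profiles checked similarly; truth is weakly best in each.)
In every case the truthful bid is at least as good as any alternative, so it is a dominant strategy.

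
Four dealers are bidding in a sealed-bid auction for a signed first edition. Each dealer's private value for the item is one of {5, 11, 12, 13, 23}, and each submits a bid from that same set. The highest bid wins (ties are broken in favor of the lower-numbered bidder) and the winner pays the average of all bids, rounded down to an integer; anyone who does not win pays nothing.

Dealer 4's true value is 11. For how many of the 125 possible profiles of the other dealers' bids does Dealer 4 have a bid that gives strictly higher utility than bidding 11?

Others bid (5, 5, 11): truth gives 0; bid 12 gives 3 > 0. Violating.
Others bid (5, 5, 12): truth gives 0; bid 13 gives 3 > 0. Violating.
Others bid (5, 11, 5): truth gives 0; bid 12 gives 3 > 0. Violating.
Others bid (5, 11, 11): truth gives 0; bid 12 gives 2 > 0. Violating.
Others bid (5, 5, 5): truth gives 5; no alternative beats it.
Others bid (5, 5, 13): truth gives 0; no alternative beats it.
(Checking all 125 profiles: 18 have a profitable deviation, 107 do not.)

18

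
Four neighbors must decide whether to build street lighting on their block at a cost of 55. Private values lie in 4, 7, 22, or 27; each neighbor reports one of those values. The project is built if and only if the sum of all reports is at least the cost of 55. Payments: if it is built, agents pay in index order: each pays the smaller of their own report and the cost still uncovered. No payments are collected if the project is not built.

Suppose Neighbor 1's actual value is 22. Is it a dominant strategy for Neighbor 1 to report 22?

No

Consider the case where Neighbor 2 reports 4, Neighbor 3 reports 22 and Neighbor 4 reports 22.
Truthful report 22: project built, pays 22, utility 22 - 22 = 0.
Report 7 instead: project built, pays 7, utility 22 - 7 = 15.
Since 15 > 0, reporting 7 is strictly better here, so truthful reporting is not dominant.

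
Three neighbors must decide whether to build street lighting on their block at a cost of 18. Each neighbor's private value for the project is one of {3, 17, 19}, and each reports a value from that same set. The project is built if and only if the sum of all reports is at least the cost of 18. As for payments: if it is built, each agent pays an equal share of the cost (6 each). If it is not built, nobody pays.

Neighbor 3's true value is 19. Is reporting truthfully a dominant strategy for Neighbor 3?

Check each profile of the others' reports and compare truth against every alternative report.
Others report (3, 3): truth gives 13, best alternative gives 13.
Others report (3, 17): truth gives 13, best alternative gives 13.
Others report (3, 19): truth gives 13, best alternative gives 13.
Others report (17, 3): truth gives 13, best alternative gives 13.
Others report (17, 17): truth gives 13, best alternative gives 13.
Others report (17, 19): truth gives 13, best alternative gives 13.
(Remaining 3 profiles checked similarly; truth is weakly best in each.)
In every case the truthful report is at least as good as any alternative, so it is a dominant strategy.

Yes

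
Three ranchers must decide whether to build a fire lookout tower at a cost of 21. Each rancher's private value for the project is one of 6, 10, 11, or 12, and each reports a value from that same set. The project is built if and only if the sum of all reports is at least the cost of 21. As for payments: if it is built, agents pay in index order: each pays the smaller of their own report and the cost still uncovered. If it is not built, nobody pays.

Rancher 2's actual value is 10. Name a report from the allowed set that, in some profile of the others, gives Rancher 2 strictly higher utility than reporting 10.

6

Suppose Rancher 1 reports 6 and Rancher 3 reports 10.
Report 10: project built, pays 10, utility 10 - 10 = 0.
Report 6: project built, pays 6, utility 10 - 6 = 4.
So reporting 6 beats truth here (4 > 0).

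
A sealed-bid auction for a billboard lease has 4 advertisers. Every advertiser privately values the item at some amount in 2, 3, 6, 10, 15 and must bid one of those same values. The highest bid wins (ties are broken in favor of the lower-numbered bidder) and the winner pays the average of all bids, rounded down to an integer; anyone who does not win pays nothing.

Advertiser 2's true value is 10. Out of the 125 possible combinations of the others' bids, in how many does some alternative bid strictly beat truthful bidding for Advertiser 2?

Others bid (2, 2, 2): truth gives 6; bid 3 gives 8 > 6. Violating.
Others bid (2, 2, 3): truth gives 6; bid 3 gives 8 > 6. Violating.
Others bid (2, 2, 6): truth gives 5; bid 6 gives 6 > 5. Violating.
Others bid (2, 2, 15): truth gives 0; bid 15 gives 2 > 0. Violating.
Others bid (2, 2, 10): truth gives 4; no alternative beats it.
Others bid (2, 3, 10): truth gives 4; no alternative beats it.
(Checking all 125 profiles: 47 have a profitable deviation, 78 do not.)

47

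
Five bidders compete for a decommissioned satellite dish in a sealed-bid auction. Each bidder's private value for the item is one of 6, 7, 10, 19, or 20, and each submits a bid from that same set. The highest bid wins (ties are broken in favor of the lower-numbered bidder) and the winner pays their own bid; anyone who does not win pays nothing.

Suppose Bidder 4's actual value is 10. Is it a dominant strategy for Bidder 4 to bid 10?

Consider the case where Bidder 1 bids 6, Bidder 2 bids 6, Bidder 3 bids 6 and Bidder 5 bids 6.
Truthful bid 10: wins, pays 10, utility 10 - 10 = 0.
Bid 7 instead: wins, pays 7, utility 10 - 7 = 3.
Since 3 > 0, bidding 7 is strictly better here, so truthful bidding is not dominant.

No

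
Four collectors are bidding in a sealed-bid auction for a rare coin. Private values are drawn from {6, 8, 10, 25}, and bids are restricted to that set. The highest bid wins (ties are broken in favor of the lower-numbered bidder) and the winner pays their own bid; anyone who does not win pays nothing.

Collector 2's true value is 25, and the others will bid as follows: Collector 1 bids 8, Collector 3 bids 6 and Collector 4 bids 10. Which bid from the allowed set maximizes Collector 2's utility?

Bid 6: loses, pays 0, utility 0.
Bid 8: loses, pays 0, utility 0.
Bid 10: wins, pays 10, utility 25 - 10 = 15.
Bid 25: wins, pays 25, utility 25 - 25 = 0.
The best choice is 10 with utility 15.

10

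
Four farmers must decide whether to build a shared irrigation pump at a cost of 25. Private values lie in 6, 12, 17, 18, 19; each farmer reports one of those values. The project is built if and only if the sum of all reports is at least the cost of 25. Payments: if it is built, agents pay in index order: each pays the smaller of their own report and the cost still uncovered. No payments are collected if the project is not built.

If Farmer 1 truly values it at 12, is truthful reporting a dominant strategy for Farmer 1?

No

Consider the case where Farmer 2 reports 6, Farmer 3 reports 6 and Farmer 4 reports 12.
Truthful report 12: project built, pays 12, utility 12 - 12 = 0.
Report 6 instead: project built, pays 6, utility 12 - 6 = 6.
Since 6 > 0, reporting 6 is strictly better here, so truthful reporting is not dominant.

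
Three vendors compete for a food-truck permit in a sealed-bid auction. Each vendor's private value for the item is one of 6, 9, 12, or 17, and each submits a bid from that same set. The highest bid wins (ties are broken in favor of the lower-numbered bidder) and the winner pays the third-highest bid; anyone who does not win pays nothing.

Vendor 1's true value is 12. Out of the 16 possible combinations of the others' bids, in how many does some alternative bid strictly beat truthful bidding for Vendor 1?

Others bid (6, 17): truth gives 0; bid 17 gives 6 > 0. Violating.
Others bid (9, 17): truth gives 0; bid 17 gives 3 > 0. Violating.
Others bid (17, 6): truth gives 0; bid 17 gives 6 > 0. Violating.
Others bid (17, 9): truth gives 0; bid 17 gives 3 > 0. Violating.
Others bid (6, 6): truth gives 6; no alternative beats it.
Others bid (6, 9): truth gives 6; no alternative beats it.
(Checking all 16 profiles: 4 have a profitable deviation, 12 do not.)

4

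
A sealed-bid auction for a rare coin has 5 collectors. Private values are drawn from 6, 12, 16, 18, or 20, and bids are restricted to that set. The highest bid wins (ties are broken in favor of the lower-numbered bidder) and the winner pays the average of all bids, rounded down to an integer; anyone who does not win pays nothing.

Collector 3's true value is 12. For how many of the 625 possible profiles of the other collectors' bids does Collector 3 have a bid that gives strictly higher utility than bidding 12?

33

Others bid (6, 6, 6, 16): truth gives 0; bid 16 gives 2 > 0. Violating.
Others bid (6, 6, 6, 18): truth gives 0; bid 18 gives 2 > 0. Violating.
Others bid (6, 6, 6, 20): truth gives 0; bid 20 gives 1 > 0. Violating.
Others bid (6, 6, 12, 16): truth gives 0; bid 16 gives 1 > 0. Violating.
Others bid (6, 6, 6, 6): truth gives 5; no alternative beats it.
Others bid (6, 6, 6, 12): truth gives 4; no alternative beats it.
(Checking all 625 profiles: 33 have a profitable deviation, 592 do not.)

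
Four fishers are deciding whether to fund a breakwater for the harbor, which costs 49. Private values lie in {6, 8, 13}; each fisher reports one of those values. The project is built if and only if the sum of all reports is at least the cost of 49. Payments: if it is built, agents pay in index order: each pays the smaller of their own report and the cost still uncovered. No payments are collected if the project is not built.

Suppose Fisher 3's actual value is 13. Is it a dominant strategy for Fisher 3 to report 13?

Yes

Check each profile of the others' reports and compare truth against every alternative report.
Others report (6, 6, 6): truth gives 0, best alternative gives 0.
Others report (6, 6, 8): truth gives 0, best alternative gives 0.
Others report (6, 6, 13): truth gives 0, best alternative gives 0.
Others report (6, 8, 6): truth gives 0, best alternative gives 0.
Others report (6, 8, 8): truth gives 0, best alternative gives 0.
Others report (6, 8, 13): truth gives 0, best alternative gives 0.
(Remaining 21 profiles checked similarly; truth is weakly best in each.)
In every case the truthful report is at least as good as any alternative, so it is a dominant strategy.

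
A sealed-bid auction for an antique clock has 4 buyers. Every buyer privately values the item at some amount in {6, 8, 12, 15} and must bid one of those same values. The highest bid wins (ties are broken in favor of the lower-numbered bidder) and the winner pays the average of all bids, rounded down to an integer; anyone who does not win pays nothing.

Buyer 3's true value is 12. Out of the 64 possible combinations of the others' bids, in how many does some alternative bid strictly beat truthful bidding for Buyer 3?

20

Others bid (6, 6, 6): truth gives 5; bid 8 gives 6 > 5. Violating.
Others bid (6, 6, 8): truth gives 4; bid 8 gives 5 > 4. Violating.
Others bid (6, 6, 15): truth gives 0; bid 15 gives 2 > 0. Violating.
Others bid (6, 8, 15): truth gives 0; bid 15 gives 1 > 0. Violating.
Others bid (6, 6, 12): truth gives 3; no alternative beats it.
Others bid (6, 8, 6): truth gives 4; no alternative beats it.
(Checking all 64 profiles: 20 have a profitable deviation, 44 do not.)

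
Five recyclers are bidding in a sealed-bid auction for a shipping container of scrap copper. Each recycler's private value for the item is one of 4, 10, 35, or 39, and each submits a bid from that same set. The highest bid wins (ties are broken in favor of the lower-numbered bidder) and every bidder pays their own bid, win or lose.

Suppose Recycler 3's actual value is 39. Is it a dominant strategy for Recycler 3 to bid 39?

No

Consider the case where Recycler 1 bids 4, Recycler 2 bids 4, Recycler 4 bids 4 and Recycler 5 bids 4.
Truthful bid 39: wins, pays 39, utility 39 - 39 = 0.
Bid 10 instead: wins, pays 10, utility 39 - 10 = 29.
Since 29 > 0, bidding 10 is strictly better here, so truthful bidding is not dominant.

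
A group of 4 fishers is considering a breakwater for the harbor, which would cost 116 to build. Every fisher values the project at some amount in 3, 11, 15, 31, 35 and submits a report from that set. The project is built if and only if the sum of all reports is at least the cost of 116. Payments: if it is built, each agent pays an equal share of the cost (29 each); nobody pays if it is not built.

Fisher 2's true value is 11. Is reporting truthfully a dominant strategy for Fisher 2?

No

Consider the case where Fisher 1 reports 35, Fisher 3 reports 35 and Fisher 4 reports 35.
Truthful report 11: project built, pays 29, utility 11 - 29 = -18.
Report 3 instead: project not built, utility 0.
Since 0 > -18, reporting 3 is strictly better here, so truthful reporting is not dominant.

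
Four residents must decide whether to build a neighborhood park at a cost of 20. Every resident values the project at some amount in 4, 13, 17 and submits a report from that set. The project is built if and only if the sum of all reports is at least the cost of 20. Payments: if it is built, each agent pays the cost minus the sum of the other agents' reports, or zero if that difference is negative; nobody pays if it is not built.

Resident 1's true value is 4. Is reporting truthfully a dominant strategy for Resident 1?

Check each profile of the others' reports and compare truth against every alternative report.
Others report (4, 4, 4): truth gives 0, best alternative gives -4.
Others report (4, 4, 13): truth gives 4, best alternative gives 4.
Others report (4, 4, 17): truth gives 4, best alternative gives 4.
Others report (4, 13, 4): truth gives 4, best alternative gives 4.
Others report (4, 13, 13): truth gives 4, best alternative gives 4.
Others report (4, 13, 17): truth gives 4, best alternative gives 4.
(Remaining 21 profiles checked similarly; truth is weakly best in each.)
In every case the truthful report is at least as good as any alternative, so it is a dominant strategy.

Yes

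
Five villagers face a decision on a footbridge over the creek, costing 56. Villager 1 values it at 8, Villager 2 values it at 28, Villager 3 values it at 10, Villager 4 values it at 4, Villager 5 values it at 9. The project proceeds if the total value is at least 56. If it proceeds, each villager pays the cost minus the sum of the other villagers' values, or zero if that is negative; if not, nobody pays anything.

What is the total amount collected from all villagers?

44

Total value 59 ≥ cost 56, so it is built.
Villager 1: others sum to 51; max(0, 56 - 51) = 5.
Villager 2: others sum to 31; max(0, 56 - 31) = 25.
Villager 3: others sum to 49; max(0, 56 - 49) = 7.
Villager 4: others sum to 55; max(0, 56 - 55) = 1.
Villager 5: others sum to 50; max(0, 56 - 50) = 6.
Total collected = 5 + 25 + 7 + 1 + 6 = 44.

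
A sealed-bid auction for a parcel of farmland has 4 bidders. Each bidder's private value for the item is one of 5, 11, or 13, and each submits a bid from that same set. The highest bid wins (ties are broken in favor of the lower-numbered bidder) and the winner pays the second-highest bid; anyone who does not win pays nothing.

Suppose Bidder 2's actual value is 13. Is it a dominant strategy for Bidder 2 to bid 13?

Yes

Check each profile of the others' bids and compare truth against every alternative bid.
Others bid (11, 5, 5): truth gives 2, best alternative gives 0.
Others bid (11, 5, 11): truth gives 2, best alternative gives 0.
Others bid (11, 11, 5): truth gives 2, best alternative gives 0.
Others bid (11, 11, 11): truth gives 2, best alternative gives 0.
Others bid (5, 5, 5): truth gives 8, best alternative gives 8.
Others bid (5, 5, 11): truth gives 2, best alternative gives 2.
(Remaining 21 profiles checked similarly; truth is weakly best in each.)
In every case the truthful bid is at least as good as any alternative, so it is a dominant strategy.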